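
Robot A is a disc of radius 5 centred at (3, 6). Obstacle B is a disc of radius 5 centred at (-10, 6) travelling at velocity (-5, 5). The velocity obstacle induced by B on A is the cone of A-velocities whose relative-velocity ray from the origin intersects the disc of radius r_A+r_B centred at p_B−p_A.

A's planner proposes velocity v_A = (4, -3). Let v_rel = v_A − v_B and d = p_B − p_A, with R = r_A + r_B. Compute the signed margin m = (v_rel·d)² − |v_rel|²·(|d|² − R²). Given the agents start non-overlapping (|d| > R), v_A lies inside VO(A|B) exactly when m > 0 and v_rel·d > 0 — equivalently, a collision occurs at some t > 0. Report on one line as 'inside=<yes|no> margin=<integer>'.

d = (-13, 0),  |d|² = 169;  R = 5+5 = 10,  c = 169−10² = 69
v_rel = (9, -8),  |v_rel|² = 145;  v_rel·d = (9)·(-13) + (-8)·(0) = -117
145·t² + 234·t + 69 = 0  ⇒  m = (-117)² − 145·69 = 3684
m = 3684 > 0,  v_rel·d = -117 < 0  ⇒  outside

inside=no margin=3684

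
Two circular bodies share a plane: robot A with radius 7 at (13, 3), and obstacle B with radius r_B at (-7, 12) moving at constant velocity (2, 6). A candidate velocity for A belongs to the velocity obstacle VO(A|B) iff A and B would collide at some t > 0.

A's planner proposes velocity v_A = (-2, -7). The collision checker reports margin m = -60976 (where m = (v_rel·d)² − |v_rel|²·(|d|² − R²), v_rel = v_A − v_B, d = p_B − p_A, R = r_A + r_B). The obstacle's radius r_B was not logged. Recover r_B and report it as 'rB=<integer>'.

m = -60976
d = (-20, 9);  v_rel = (-4, -13),  |v_rel|² = 185
v_rel×d = (-4)·(9) − (-13)·(-20) = -296
since m = R²·185 − (-296)²:  R² = (87616 + -60976) / 185 = 144
R = √144 = 12  ⇒  r_B = 12 − 7 = 5

rB=5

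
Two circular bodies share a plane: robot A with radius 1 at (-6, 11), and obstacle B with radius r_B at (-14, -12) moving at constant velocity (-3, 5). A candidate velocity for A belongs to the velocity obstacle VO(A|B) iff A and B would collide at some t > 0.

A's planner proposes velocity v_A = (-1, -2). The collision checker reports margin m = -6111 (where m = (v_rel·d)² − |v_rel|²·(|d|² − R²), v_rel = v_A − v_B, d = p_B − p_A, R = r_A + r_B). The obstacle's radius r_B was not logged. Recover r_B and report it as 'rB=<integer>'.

m = -6111
d = (-8, -23);  v_rel = (2, -7),  |v_rel|² = 53
v_rel×d = (2)·(-23) − (-7)·(-8) = -102
since m = R²·53 − (-102)²:  R² = (10404 + -6111) / 53 = 81
R = √81 = 9  ⇒  r_B = 9 − 1 = 8

rB=8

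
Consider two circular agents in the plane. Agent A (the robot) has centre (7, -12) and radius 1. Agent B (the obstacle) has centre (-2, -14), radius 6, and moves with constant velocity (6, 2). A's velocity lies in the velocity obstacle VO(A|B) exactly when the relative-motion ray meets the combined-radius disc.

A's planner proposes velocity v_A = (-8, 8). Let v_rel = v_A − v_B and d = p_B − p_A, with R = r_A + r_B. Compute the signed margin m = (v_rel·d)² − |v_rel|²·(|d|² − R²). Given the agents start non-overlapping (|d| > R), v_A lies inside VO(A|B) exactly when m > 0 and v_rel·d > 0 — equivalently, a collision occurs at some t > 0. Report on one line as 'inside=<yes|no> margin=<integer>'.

d = (-9, -2),  |d|² = 85;  R = 1+6 = 7,  c = 85−7² = 36
v_rel = (-14, 6),  |v_rel|² = 232;  v_rel·d = (-14)·(-9) + (6)·(-2) = 114
232·t² − 228·t + 36 = 0  ⇒  m = 114² − 232·36 = 4644
m = 4644 > 0,  v_rel·d = 114 > 0  ⇒  inside

inside=yes margin=4644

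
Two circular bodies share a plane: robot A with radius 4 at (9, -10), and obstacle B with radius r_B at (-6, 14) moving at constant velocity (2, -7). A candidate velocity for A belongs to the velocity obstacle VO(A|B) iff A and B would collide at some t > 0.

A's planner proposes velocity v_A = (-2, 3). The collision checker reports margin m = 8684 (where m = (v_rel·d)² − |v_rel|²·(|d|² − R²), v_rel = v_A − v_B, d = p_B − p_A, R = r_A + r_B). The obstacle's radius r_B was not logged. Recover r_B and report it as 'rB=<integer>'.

m = 8684
d = (-15, 24);  v_rel = (-4, 10),  |v_rel|² = 116
v_rel×d = (-4)·(24) − (10)·(-15) = 54
since m = R²·116 − 54²:  R² = (2916 + 8684) / 116 = 100
R = √100 = 10  ⇒  r_B = 10 − 4 = 6

rB=6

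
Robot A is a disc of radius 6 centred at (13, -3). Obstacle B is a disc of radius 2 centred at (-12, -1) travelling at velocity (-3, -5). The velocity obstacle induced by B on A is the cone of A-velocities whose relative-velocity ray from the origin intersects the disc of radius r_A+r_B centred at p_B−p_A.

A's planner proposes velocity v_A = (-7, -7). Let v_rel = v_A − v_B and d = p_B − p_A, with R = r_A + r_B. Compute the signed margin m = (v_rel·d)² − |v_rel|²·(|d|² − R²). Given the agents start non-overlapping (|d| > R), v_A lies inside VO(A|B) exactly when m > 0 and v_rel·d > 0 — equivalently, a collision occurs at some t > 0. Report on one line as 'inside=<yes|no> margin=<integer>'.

d = (-25, 2),  |d|² = 629;  R = 6+2 = 8,  c = 629−8² = 565
v_rel = (-4, -2),  |v_rel|² = 20;  v_rel·d = (-4)·(-25) + (-2)·(2) = 96
20·t² − 192·t + 565 = 0  ⇒  m = 96² − 20·565 = -2084
m = -2084 < 0,  v_rel·d = 96 > 0  ⇒  outside

inside=no margin=-2084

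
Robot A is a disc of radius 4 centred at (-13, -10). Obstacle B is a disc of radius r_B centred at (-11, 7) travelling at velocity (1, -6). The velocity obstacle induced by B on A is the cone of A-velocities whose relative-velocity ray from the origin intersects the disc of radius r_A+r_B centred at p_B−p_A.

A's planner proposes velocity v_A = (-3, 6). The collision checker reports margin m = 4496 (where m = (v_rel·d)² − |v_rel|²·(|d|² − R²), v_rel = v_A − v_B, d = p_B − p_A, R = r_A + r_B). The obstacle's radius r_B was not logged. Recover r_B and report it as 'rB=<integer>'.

m = 4496
d = (2, 17);  v_rel = (-4, 12),  |v_rel|² = 160
v_rel×d = (-4)·(17) − (12)·(2) = -92
since m = R²·160 − (-92)²:  R² = (8464 + 4496) / 160 = 81
R = √81 = 9  ⇒  r_B = 9 − 4 = 5

rB=5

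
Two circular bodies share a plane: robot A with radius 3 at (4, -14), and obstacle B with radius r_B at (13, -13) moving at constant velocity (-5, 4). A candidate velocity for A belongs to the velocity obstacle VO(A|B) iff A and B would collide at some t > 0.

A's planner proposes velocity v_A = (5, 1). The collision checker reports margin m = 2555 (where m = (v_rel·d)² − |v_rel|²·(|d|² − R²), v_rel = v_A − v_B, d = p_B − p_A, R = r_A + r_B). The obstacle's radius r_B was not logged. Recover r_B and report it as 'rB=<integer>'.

m = 2555
d = (9, 1);  v_rel = (10, -3),  |v_rel|² = 109
v_rel×d = (10)·(1) − (-3)·(9) = 37
since m = R²·109 − 37²:  R² = (1369 + 2555) / 109 = 36
R = √36 = 6  ⇒  r_B = 6 − 3 = 3

rB=3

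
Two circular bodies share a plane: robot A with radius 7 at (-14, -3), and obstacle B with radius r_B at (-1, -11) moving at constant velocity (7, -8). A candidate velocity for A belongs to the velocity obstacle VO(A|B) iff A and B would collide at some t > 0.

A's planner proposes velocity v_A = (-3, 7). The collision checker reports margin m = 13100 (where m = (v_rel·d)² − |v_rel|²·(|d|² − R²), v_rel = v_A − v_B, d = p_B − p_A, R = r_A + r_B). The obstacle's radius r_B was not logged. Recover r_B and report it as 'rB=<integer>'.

m = 13100
d = (13, -8);  v_rel = (-10, 15),  |v_rel|² = 325
v_rel×d = (-10)·(-8) − (15)·(13) = -115
since m = R²·325 − (-115)²:  R² = (13225 + 13100) / 325 = 81
R = √81 = 9  ⇒  r_B = 9 − 7 = 2

rB=2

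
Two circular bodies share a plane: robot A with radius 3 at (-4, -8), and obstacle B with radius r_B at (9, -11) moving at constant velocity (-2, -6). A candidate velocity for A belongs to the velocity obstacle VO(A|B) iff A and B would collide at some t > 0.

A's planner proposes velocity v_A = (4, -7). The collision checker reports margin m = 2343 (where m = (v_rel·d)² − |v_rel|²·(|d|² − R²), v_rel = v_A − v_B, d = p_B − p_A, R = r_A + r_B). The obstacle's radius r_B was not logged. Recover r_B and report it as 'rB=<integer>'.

m = 2343
d = (13, -3);  v_rel = (6, -1),  |v_rel|² = 37
v_rel×d = (6)·(-3) − (-1)·(13) = -5
since m = R²·37 − (-5)²:  R² = (25 + 2343) / 37 = 64
R = √64 = 8  ⇒  r_B = 8 − 3 = 5

rB=5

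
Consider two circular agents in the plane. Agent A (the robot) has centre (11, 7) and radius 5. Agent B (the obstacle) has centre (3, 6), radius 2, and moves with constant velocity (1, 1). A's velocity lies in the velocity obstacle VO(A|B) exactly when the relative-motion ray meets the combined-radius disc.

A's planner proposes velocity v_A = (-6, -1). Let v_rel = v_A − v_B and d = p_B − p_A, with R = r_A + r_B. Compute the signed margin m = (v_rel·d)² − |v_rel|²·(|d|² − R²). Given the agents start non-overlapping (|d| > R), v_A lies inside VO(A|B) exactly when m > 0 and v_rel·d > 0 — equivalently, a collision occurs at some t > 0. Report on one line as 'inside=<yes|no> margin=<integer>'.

d = (-8, -1),  |d|² = 65;  R = 5+2 = 7,  c = 65−7² = 16
v_rel = (-7, -2),  |v_rel|² = 53;  v_rel·d = (-7)·(-8) + (-2)·(-1) = 58
53·t² − 116·t + 16 = 0  ⇒  m = 58² − 53·16 = 2516
m = 2516 > 0,  v_rel·d = 58 > 0  ⇒  inside

inside=yes margin=2516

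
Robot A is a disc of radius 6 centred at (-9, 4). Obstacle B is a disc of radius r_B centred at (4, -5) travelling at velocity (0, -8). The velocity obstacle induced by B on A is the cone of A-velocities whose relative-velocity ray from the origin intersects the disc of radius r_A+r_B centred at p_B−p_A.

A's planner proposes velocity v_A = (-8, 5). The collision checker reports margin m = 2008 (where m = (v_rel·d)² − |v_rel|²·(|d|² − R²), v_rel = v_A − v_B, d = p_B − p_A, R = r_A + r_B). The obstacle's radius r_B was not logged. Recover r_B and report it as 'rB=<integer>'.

m = 2008
d = (13, -9);  v_rel = (-8, 13),  |v_rel|² = 233
v_rel×d = (-8)·(-9) − (13)·(13) = -97
since m = R²·233 − (-97)²:  R² = (9409 + 2008) / 233 = 49
R = √49 = 7  ⇒  r_B = 7 − 6 = 1

rB=1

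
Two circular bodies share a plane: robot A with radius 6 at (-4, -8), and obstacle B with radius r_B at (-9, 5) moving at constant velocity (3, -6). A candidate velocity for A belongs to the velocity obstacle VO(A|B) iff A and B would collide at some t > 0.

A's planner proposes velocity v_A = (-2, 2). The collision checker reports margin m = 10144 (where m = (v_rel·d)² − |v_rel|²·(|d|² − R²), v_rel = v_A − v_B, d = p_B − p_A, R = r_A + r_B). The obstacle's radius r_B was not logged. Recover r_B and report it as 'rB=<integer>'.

m = 10144
d = (-5, 13);  v_rel = (-5, 8),  |v_rel|² = 89
v_rel×d = (-5)·(13) − (8)·(-5) = -25
since m = R²·89 − (-25)²:  R² = (625 + 10144) / 89 = 121
R = √121 = 11  ⇒  r_B = 11 − 6 = 5

rB=5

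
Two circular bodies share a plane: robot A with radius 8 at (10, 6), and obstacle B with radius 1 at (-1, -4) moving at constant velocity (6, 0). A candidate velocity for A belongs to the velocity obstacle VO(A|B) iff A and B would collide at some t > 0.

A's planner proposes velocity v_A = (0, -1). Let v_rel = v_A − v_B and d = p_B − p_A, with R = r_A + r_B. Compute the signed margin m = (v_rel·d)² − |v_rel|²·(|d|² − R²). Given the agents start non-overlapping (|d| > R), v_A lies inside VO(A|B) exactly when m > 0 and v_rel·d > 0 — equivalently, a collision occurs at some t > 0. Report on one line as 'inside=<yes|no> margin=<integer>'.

d = (-11, -10),  |d|² = 221;  R = 8+1 = 9,  c = 221−9² = 140
v_rel = (-6, -1),  |v_rel|² = 37;  v_rel·d = (-6)·(-11) + (-1)·(-10) = 76
37·t² − 152·t + 140 = 0  ⇒  m = 76² − 37·140 = 596
m = 596 > 0,  v_rel·d = 76 > 0  ⇒  inside

inside=yes margin=596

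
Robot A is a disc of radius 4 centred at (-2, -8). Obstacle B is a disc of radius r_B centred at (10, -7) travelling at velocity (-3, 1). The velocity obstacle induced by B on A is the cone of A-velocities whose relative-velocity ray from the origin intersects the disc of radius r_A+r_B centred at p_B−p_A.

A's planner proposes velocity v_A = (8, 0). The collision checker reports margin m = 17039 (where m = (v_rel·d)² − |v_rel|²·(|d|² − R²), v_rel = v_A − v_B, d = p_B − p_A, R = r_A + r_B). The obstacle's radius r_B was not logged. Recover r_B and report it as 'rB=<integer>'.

m = 17039
d = (12, 1);  v_rel = (11, -1),  |v_rel|² = 122
v_rel×d = (11)·(1) − (-1)·(12) = 23
since m = R²·122 − 23²:  R² = (529 + 17039) / 122 = 144
R = √144 = 12  ⇒  r_B = 12 − 4 = 8

rB=8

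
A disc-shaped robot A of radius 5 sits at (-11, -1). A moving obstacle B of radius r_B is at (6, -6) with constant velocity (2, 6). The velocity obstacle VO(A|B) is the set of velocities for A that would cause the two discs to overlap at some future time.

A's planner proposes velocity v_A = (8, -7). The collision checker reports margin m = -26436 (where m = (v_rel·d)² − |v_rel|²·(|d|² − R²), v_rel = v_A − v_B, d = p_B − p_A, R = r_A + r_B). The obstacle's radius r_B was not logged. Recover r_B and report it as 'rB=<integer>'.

m = -26436
d = (17, -5);  v_rel = (6, -13),  |v_rel|² = 205
v_rel×d = (6)·(-5) − (-13)·(17) = 191
since m = R²·205 − 191²:  R² = (36481 + -26436) / 205 = 49
R = √49 = 7  ⇒  r_B = 7 − 5 = 2

rB=2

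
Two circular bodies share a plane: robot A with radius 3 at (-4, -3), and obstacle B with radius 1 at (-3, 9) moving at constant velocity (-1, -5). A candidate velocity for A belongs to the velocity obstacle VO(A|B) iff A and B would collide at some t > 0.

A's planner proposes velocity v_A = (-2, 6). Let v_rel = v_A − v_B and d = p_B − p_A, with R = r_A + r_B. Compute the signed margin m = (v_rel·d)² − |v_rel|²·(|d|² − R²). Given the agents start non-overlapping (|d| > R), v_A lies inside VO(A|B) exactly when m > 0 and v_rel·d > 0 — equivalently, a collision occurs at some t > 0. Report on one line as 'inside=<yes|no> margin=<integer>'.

d = (1, 12),  |d|² = 145;  R = 3+1 = 4,  c = 145−4² = 129
v_rel = (-1, 11),  |v_rel|² = 122;  v_rel·d = (-1)·(1) + (11)·(12) = 131
122·t² − 262·t + 129 = 0  ⇒  m = 131² − 122·129 = 1423
m = 1423 > 0,  v_rel·d = 131 > 0  ⇒  inside

inside=yes margin=1423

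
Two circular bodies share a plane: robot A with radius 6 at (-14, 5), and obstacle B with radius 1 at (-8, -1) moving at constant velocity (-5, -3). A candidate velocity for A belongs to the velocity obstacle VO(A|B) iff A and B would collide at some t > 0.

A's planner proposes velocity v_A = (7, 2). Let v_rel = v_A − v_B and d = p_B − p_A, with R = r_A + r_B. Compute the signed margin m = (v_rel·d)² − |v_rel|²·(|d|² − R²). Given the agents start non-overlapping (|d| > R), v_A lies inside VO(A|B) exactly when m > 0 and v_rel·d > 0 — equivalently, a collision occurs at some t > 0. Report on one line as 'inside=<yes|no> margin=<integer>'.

d = (6, -6),  |d|² = 72;  R = 6+1 = 7,  c = 72−7² = 23
v_rel = (12, 5),  |v_rel|² = 169;  v_rel·d = (12)·(6) + (5)·(-6) = 42
169·t² − 84·t + 23 = 0  ⇒  m = 42² − 169·23 = -2123
m = -2123 < 0,  v_rel·d = 42 > 0  ⇒  outside

inside=no margin=-2123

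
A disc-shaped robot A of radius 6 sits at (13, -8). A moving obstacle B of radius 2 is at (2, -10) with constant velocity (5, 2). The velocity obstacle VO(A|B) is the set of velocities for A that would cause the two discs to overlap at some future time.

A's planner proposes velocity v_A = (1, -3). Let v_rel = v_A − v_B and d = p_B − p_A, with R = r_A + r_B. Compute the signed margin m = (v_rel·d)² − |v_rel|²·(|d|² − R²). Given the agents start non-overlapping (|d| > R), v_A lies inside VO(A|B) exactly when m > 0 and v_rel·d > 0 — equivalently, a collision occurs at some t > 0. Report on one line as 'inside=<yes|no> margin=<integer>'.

d = (-11, -2),  |d|² = 125;  R = 6+2 = 8,  c = 125−8² = 61
v_rel = (-4, -5),  |v_rel|² = 41;  v_rel·d = (-4)·(-11) + (-5)·(-2) = 54
41·t² − 108·t + 61 = 0  ⇒  m = 54² − 41·61 = 415
m = 415 > 0,  v_rel·d = 54 > 0  ⇒  inside

inside=yes margin=415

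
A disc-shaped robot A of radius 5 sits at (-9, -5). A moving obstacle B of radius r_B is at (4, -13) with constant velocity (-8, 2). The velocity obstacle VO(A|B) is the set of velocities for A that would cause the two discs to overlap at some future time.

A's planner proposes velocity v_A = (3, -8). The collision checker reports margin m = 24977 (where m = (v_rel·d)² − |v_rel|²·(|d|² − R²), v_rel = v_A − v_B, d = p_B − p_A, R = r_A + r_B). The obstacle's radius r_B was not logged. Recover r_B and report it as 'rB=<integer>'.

m = 24977
d = (13, -8);  v_rel = (11, -10),  |v_rel|² = 221
v_rel×d = (11)·(-8) − (-10)·(13) = 42
since m = R²·221 − 42²:  R² = (1764 + 24977) / 221 = 121
R = √121 = 11  ⇒  r_B = 11 − 5 = 6

rB=6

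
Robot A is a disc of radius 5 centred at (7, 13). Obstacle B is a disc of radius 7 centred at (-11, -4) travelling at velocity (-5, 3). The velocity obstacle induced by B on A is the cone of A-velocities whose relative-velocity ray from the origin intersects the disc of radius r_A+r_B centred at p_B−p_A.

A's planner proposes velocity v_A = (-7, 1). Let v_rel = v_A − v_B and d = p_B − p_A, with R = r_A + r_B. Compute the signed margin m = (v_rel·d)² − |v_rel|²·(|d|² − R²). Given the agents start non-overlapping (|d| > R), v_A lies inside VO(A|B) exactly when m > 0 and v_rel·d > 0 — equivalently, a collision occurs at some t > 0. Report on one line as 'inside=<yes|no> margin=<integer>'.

d = (-18, -17),  |d|² = 613;  R = 5+7 = 12,  c = 613−12² = 469
v_rel = (-2, -2),  |v_rel|² = 8;  v_rel·d = (-2)·(-18) + (-2)·(-17) = 70
8·t² − 140·t + 469 = 0  ⇒  m = 70² − 8·469 = 1148
m = 1148 > 0,  v_rel·d = 70 > 0  ⇒  inside

inside=yes margin=1148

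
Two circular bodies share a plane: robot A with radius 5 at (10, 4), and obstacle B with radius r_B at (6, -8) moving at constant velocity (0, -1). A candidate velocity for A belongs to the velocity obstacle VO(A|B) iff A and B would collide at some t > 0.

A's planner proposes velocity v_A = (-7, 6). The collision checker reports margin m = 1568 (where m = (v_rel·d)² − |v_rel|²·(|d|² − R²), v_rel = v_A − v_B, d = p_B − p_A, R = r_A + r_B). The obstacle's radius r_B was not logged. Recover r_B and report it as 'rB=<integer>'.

m = 1568
d = (-4, -12);  v_rel = (-7, 7),  |v_rel|² = 98
v_rel×d = (-7)·(-12) − (7)·(-4) = 112
since m = R²·98 − 112²:  R² = (12544 + 1568) / 98 = 144
R = √144 = 12  ⇒  r_B = 12 − 5 = 7

rB=7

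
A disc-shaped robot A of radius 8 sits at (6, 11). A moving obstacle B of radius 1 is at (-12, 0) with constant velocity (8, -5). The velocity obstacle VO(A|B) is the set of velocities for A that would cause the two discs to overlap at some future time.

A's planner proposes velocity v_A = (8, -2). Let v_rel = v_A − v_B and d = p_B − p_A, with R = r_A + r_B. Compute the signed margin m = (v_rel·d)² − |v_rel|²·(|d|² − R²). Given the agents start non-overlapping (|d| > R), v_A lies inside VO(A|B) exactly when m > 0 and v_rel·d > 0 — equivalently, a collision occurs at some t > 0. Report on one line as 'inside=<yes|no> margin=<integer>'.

d = (-18, -11),  |d|² = 445;  R = 8+1 = 9,  c = 445−9² = 364
v_rel = (0, 3),  |v_rel|² = 9;  v_rel·d = (0)·(-18) + (3)·(-11) = -33
9·t² + 66·t + 364 = 0  ⇒  m = (-33)² − 9·364 = -2187
m = -2187 < 0,  v_rel·d = -33 < 0  ⇒  outside

inside=no margin=-2187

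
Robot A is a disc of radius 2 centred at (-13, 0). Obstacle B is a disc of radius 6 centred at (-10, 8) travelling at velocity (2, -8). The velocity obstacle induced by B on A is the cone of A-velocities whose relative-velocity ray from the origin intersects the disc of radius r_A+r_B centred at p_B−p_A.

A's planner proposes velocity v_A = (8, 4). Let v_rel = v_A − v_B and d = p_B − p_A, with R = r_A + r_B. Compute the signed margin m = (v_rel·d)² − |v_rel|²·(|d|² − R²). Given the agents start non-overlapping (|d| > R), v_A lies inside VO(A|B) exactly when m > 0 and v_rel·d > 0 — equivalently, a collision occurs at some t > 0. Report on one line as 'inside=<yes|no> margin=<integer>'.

d = (3, 8),  |d|² = 73;  R = 2+6 = 8,  c = 73−8² = 9
v_rel = (6, 12),  |v_rel|² = 180;  v_rel·d = (6)·(3) + (12)·(8) = 114
180·t² − 228·t + 9 = 0  ⇒  m = 114² − 180·9 = 11376
m = 11376 > 0,  v_rel·d = 114 > 0  ⇒  inside

inside=yes margin=11376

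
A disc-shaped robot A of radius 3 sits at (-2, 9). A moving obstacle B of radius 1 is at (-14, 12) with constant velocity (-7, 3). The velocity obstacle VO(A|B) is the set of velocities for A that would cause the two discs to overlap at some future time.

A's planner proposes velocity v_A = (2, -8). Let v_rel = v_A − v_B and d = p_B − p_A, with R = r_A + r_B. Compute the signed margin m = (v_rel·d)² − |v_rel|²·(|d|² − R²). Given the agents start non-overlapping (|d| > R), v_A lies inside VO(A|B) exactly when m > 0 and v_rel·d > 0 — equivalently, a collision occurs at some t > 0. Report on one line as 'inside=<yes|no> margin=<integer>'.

d = (-12, 3),  |d|² = 153;  R = 3+1 = 4,  c = 153−4² = 137
v_rel = (9, -11),  |v_rel|² = 202;  v_rel·d = (9)·(-12) + (-11)·(3) = -141
202·t² + 282·t + 137 = 0  ⇒  m = (-141)² − 202·137 = -7793
m = -7793 < 0,  v_rel·d = -141 < 0  ⇒  outside

inside=no margin=-7793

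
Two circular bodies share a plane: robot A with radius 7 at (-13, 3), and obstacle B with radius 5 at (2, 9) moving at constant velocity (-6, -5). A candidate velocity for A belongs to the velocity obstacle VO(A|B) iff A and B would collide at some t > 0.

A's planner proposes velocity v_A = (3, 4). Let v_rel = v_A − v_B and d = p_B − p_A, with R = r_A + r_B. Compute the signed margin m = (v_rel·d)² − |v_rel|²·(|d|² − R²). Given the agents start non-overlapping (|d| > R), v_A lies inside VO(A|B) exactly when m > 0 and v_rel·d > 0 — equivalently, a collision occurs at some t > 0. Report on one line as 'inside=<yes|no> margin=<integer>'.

d = (15, 6),  |d|² = 261;  R = 7+5 = 12,  c = 261−12² = 117
v_rel = (9, 9),  |v_rel|² = 162;  v_rel·d = (9)·(15) + (9)·(6) = 189
162·t² − 378·t + 117 = 0  ⇒  m = 189² − 162·117 = 16767
m = 16767 > 0,  v_rel·d = 189 > 0  ⇒  inside

inside=yes margin=16767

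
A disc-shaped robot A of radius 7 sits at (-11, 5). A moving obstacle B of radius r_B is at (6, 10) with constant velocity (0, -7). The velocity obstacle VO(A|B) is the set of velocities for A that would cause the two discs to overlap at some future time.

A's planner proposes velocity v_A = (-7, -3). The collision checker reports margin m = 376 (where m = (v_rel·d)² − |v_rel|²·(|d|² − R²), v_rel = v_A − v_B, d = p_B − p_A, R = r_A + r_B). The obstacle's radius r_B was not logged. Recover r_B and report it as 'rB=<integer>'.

m = 376
d = (17, 5);  v_rel = (-7, 4),  |v_rel|² = 65
v_rel×d = (-7)·(5) − (4)·(17) = -103
since m = R²·65 − (-103)²:  R² = (10609 + 376) / 65 = 169
R = √169 = 13  ⇒  r_B = 13 − 7 = 6

rB=6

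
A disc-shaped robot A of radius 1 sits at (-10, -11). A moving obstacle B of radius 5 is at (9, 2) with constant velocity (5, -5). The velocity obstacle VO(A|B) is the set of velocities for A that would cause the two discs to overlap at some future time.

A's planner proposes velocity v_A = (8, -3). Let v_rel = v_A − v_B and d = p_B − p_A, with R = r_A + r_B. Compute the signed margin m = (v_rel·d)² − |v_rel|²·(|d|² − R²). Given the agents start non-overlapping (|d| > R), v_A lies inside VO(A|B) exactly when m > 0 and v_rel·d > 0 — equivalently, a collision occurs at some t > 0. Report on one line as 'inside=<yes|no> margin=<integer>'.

d = (19, 13),  |d|² = 530;  R = 1+5 = 6,  c = 530−6² = 494
v_rel = (3, 2),  |v_rel|² = 13;  v_rel·d = (3)·(19) + (2)·(13) = 83
13·t² − 166·t + 494 = 0  ⇒  m = 83² − 13·494 = 467
m = 467 > 0,  v_rel·d = 83 > 0  ⇒  inside

inside=yes margin=467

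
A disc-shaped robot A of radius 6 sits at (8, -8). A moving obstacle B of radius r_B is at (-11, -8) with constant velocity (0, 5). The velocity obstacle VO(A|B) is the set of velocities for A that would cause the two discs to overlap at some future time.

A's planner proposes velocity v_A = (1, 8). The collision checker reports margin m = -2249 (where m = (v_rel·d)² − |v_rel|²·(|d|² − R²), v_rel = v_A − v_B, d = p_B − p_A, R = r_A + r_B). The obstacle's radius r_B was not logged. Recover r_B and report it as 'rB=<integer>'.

m = -2249
d = (-19, 0);  v_rel = (1, 3),  |v_rel|² = 10
v_rel×d = (1)·(0) − (3)·(-19) = 57
since m = R²·10 − 57²:  R² = (3249 + -2249) / 10 = 100
R = √100 = 10  ⇒  r_B = 10 − 6 = 4

rB=4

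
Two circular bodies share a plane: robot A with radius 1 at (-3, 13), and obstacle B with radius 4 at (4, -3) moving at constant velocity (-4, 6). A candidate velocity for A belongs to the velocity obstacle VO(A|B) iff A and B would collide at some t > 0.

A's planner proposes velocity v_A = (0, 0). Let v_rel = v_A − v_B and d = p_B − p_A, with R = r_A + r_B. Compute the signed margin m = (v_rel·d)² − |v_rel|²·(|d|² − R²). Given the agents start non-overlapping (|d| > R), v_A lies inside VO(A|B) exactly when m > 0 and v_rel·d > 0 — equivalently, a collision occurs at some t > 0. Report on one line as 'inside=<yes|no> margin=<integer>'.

d = (7, -16),  |d|² = 305;  R = 1+4 = 5,  c = 305−5² = 280
v_rel = (4, -6),  |v_rel|² = 52;  v_rel·d = (4)·(7) + (-6)·(-16) = 124
52·t² − 248·t + 280 = 0  ⇒  m = 124² − 52·280 = 816
m = 816 > 0,  v_rel·d = 124 > 0  ⇒  inside

inside=yes margin=816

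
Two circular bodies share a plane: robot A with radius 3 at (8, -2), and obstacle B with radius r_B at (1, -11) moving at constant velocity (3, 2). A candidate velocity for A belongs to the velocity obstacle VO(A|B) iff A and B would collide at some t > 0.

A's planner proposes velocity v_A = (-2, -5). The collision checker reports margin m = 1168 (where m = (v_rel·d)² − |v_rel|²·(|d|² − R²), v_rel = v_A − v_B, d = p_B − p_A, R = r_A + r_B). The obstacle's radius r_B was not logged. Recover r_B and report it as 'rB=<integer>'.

m = 1168
d = (-7, -9);  v_rel = (-5, -7),  |v_rel|² = 74
v_rel×d = (-5)·(-9) − (-7)·(-7) = -4
since m = R²·74 − (-4)²:  R² = (16 + 1168) / 74 = 16
R = √16 = 4  ⇒  r_B = 4 − 3 = 1

rB=1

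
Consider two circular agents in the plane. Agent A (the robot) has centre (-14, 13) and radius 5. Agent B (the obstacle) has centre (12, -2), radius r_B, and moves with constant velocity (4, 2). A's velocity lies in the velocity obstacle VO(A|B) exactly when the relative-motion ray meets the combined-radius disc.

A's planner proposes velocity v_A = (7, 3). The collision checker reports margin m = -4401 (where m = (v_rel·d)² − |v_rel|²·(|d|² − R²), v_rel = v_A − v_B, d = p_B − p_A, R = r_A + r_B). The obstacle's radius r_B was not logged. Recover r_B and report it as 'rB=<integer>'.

m = -4401
d = (26, -15);  v_rel = (3, 1),  |v_rel|² = 10
v_rel×d = (3)·(-15) − (1)·(26) = -71
since m = R²·10 − (-71)²:  R² = (5041 + -4401) / 10 = 64
R = √64 = 8  ⇒  r_B = 8 − 5 = 3

rB=3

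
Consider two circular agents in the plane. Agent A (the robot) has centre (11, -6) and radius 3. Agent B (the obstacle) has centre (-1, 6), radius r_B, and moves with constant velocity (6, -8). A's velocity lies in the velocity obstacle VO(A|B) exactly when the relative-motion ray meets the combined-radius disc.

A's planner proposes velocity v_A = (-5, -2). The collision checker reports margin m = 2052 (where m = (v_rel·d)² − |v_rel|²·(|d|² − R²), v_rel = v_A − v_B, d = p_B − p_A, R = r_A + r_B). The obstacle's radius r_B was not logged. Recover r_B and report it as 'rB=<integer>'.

m = 2052
d = (-12, 12);  v_rel = (-11, 6),  |v_rel|² = 157
v_rel×d = (-11)·(12) − (6)·(-12) = -60
since m = R²·157 − (-60)²:  R² = (3600 + 2052) / 157 = 36
R = √36 = 6  ⇒  r_B = 6 − 3 = 3

rB=3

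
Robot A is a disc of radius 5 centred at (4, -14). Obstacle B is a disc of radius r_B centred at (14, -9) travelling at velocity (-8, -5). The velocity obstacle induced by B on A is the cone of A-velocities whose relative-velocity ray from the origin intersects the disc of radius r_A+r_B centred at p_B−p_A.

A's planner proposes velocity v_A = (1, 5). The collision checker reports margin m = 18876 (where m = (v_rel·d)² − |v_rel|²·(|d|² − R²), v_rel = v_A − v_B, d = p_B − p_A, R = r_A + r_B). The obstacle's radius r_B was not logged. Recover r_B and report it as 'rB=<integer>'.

m = 18876
d = (10, 5);  v_rel = (9, 10),  |v_rel|² = 181
v_rel×d = (9)·(5) − (10)·(10) = -55
since m = R²·181 − (-55)²:  R² = (3025 + 18876) / 181 = 121
R = √121 = 11  ⇒  r_B = 11 − 5 = 6

rB=6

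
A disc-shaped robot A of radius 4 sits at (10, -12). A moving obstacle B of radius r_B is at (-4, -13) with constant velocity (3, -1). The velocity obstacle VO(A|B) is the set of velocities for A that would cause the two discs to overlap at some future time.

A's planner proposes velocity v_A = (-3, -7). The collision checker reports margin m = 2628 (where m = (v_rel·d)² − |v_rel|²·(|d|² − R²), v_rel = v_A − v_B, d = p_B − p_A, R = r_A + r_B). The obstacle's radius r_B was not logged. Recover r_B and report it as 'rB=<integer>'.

m = 2628
d = (-14, -1);  v_rel = (-6, -6),  |v_rel|² = 72
v_rel×d = (-6)·(-1) − (-6)·(-14) = -78
since m = R²·72 − (-78)²:  R² = (6084 + 2628) / 72 = 121
R = √121 = 11  ⇒  r_B = 11 − 4 = 7

rB=7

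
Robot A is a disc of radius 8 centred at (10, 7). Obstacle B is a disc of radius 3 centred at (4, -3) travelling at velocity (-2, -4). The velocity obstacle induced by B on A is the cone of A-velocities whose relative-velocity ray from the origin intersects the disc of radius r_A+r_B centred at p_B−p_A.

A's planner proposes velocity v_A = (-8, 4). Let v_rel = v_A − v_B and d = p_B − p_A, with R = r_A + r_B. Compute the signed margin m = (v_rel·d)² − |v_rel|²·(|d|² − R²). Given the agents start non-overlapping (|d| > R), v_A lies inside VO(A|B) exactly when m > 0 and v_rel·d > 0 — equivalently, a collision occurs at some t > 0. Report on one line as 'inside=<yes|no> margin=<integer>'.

d = (-6, -10),  |d|² = 136;  R = 8+3 = 11,  c = 136−11² = 15
v_rel = (-6, 8),  |v_rel|² = 100;  v_rel·d = (-6)·(-6) + (8)·(-10) = -44
100·t² + 88·t + 15 = 0  ⇒  m = (-44)² − 100·15 = 436
m = 436 > 0,  v_rel·d = -44 < 0  ⇒  outside

inside=no margin=436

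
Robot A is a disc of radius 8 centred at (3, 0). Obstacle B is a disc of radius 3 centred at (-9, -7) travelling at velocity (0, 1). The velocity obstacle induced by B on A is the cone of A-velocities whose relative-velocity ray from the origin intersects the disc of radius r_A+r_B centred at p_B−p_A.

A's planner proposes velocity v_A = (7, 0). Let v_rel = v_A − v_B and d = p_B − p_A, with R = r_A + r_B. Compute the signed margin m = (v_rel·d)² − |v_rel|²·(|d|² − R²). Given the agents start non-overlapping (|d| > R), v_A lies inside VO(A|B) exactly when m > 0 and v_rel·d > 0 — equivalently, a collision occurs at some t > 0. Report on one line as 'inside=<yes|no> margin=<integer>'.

d = (-12, -7),  |d|² = 193;  R = 8+3 = 11,  c = 193−11² = 72
v_rel = (7, -1),  |v_rel|² = 50;  v_rel·d = (7)·(-12) + (-1)·(-7) = -77
50·t² + 154·t + 72 = 0  ⇒  m = (-77)² − 50·72 = 2329
m = 2329 > 0,  v_rel·d = -77 < 0  ⇒  outside

inside=no margin=2329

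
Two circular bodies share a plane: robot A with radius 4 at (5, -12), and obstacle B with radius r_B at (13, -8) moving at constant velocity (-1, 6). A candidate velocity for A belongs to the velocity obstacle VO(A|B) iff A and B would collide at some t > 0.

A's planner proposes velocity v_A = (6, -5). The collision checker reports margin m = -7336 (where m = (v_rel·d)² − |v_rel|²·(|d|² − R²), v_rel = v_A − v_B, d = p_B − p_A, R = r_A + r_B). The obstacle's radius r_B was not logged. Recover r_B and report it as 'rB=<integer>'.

m = -7336
d = (8, 4);  v_rel = (7, -11),  |v_rel|² = 170
v_rel×d = (7)·(4) − (-11)·(8) = 116
since m = R²·170 − 116²:  R² = (13456 + -7336) / 170 = 36
R = √36 = 6  ⇒  r_B = 6 − 4 = 2

rB=2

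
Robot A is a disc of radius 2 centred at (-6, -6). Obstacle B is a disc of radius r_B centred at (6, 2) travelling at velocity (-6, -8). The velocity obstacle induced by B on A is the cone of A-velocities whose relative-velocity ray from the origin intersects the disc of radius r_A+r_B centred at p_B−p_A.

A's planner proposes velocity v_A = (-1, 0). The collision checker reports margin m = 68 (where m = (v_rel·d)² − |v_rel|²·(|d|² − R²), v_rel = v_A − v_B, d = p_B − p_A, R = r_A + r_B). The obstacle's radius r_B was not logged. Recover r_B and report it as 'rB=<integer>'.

m = 68
d = (12, 8);  v_rel = (5, 8),  |v_rel|² = 89
v_rel×d = (5)·(8) − (8)·(12) = -56
since m = R²·89 − (-56)²:  R² = (3136 + 68) / 89 = 36
R = √36 = 6  ⇒  r_B = 6 − 2 = 4

rB=4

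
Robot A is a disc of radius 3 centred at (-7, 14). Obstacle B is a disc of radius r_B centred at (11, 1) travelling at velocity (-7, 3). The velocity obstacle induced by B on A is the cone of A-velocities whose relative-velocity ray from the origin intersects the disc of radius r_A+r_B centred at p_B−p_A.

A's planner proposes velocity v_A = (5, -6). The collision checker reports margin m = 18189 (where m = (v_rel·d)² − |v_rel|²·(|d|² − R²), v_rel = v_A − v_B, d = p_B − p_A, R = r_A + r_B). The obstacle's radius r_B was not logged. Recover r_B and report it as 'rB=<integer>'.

m = 18189
d = (18, -13);  v_rel = (12, -9),  |v_rel|² = 225
v_rel×d = (12)·(-13) − (-9)·(18) = 6
since m = R²·225 − 6²:  R² = (36 + 18189) / 225 = 81
R = √81 = 9  ⇒  r_B = 9 − 3 = 6

rB=6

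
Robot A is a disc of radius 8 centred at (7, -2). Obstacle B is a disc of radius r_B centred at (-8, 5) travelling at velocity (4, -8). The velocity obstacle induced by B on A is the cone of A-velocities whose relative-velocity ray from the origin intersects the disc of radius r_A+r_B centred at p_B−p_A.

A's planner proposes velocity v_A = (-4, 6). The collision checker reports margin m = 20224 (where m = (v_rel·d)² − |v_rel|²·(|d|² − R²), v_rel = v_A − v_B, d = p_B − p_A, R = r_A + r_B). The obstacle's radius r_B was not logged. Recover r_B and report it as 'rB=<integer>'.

m = 20224
d = (-15, 7);  v_rel = (-8, 14),  |v_rel|² = 260
v_rel×d = (-8)·(7) − (14)·(-15) = 154
since m = R²·260 − 154²:  R² = (23716 + 20224) / 260 = 169
R = √169 = 13  ⇒  r_B = 13 − 8 = 5

rB=5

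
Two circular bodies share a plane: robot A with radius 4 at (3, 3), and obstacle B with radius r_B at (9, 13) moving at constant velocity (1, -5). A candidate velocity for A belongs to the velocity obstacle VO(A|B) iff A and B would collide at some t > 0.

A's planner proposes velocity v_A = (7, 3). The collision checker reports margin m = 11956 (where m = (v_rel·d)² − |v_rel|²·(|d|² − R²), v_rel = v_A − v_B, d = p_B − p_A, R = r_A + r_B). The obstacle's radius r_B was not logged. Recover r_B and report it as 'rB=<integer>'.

m = 11956
d = (6, 10);  v_rel = (6, 8),  |v_rel|² = 100
v_rel×d = (6)·(10) − (8)·(6) = 12
since m = R²·100 − 12²:  R² = (144 + 11956) / 100 = 121
R = √121 = 11  ⇒  r_B = 11 − 4 = 7

rB=7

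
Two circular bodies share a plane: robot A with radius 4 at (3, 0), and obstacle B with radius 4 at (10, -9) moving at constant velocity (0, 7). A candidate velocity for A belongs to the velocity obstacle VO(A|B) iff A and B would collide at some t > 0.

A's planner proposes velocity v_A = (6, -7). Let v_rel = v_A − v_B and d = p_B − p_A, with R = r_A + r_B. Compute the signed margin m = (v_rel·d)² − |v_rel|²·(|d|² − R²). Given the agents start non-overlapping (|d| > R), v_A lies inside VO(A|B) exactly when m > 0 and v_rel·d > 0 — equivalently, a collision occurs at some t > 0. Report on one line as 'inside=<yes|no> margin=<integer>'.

d = (7, -9),  |d|² = 130;  R = 4+4 = 8,  c = 130−8² = 66
v_rel = (6, -14),  |v_rel|² = 232;  v_rel·d = (6)·(7) + (-14)·(-9) = 168
232·t² − 336·t + 66 = 0  ⇒  m = 168² − 232·66 = 12912
m = 12912 > 0,  v_rel·d = 168 > 0  ⇒  inside

inside=yes margin=12912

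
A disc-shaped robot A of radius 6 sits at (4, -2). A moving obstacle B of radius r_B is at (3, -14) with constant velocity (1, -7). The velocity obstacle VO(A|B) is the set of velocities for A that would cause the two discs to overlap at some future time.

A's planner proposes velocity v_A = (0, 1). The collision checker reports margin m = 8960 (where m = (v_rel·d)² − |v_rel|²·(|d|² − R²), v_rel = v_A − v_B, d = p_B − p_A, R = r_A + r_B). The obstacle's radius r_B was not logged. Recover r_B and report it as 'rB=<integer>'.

m = 8960
d = (-1, -12);  v_rel = (-1, 8),  |v_rel|² = 65
v_rel×d = (-1)·(-12) − (8)·(-1) = 20
since m = R²·65 − 20²:  R² = (400 + 8960) / 65 = 144
R = √144 = 12  ⇒  r_B = 12 − 6 = 6

rB=6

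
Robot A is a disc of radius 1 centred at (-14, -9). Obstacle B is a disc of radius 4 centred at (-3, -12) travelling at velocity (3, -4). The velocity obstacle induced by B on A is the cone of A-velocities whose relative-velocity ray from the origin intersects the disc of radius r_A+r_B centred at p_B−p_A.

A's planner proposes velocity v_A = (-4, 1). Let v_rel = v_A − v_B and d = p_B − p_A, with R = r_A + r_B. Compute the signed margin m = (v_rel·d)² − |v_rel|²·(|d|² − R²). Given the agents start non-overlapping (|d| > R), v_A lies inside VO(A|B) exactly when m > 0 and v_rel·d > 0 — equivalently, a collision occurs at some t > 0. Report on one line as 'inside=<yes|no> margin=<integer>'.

d = (11, -3),  |d|² = 130;  R = 1+4 = 5,  c = 130−5² = 105
v_rel = (-7, 5),  |v_rel|² = 74;  v_rel·d = (-7)·(11) + (5)·(-3) = -92
74·t² + 184·t + 105 = 0  ⇒  m = (-92)² − 74·105 = 694
m = 694 > 0,  v_rel·d = -92 < 0  ⇒  outside

inside=no margin=694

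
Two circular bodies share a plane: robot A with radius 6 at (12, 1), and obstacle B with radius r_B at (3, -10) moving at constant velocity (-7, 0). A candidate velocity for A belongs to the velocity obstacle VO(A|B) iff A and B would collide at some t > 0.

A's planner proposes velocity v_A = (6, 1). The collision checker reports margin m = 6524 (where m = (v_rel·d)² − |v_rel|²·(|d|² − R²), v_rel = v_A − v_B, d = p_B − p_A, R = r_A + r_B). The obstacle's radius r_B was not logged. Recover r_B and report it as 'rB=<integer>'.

m = 6524
d = (-9, -11);  v_rel = (13, 1),  |v_rel|² = 170
v_rel×d = (13)·(-11) − (1)·(-9) = -134
since m = R²·170 − (-134)²:  R² = (17956 + 6524) / 170 = 144
R = √144 = 12  ⇒  r_B = 12 − 6 = 6

rB=6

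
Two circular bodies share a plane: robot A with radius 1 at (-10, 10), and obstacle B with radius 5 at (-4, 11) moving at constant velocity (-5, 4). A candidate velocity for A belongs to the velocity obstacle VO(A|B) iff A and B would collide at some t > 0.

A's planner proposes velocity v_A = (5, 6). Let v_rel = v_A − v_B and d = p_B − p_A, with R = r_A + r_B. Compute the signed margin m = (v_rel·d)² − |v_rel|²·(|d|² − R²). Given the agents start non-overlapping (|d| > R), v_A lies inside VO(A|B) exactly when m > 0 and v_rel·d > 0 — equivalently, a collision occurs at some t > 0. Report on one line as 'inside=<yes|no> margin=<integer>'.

d = (6, 1),  |d|² = 37;  R = 1+5 = 6,  c = 37−6² = 1
v_rel = (10, 2),  |v_rel|² = 104;  v_rel·d = (10)·(6) + (2)·(1) = 62
104·t² − 124·t + 1 = 0  ⇒  m = 62² − 104·1 = 3740
m = 3740 > 0,  v_rel·d = 62 > 0  ⇒  inside

inside=yes margin=3740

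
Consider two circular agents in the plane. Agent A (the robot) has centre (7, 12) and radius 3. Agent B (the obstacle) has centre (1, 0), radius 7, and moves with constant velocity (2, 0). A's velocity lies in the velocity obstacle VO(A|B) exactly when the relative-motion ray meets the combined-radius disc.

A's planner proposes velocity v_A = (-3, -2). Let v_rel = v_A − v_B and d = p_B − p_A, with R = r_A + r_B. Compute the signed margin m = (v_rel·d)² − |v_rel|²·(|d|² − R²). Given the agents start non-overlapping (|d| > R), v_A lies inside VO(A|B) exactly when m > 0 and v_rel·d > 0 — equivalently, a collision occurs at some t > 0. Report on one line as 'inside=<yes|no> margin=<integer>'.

d = (-6, -12),  |d|² = 180;  R = 3+7 = 10,  c = 180−10² = 80
v_rel = (-5, -2),  |v_rel|² = 29;  v_rel·d = (-5)·(-6) + (-2)·(-12) = 54
29·t² − 108·t + 80 = 0  ⇒  m = 54² − 29·80 = 596
m = 596 > 0,  v_rel·d = 54 > 0  ⇒  inside

inside=yes margin=596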